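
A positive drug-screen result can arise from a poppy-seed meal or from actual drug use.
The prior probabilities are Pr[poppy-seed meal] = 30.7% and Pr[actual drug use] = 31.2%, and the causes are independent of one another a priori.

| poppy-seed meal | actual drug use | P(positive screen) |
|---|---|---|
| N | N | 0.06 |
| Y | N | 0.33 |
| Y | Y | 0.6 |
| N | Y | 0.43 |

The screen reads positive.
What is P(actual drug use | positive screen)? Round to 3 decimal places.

P(actual drug use | positive screen) ≈ 0.605

Sum P(positive screen|·) weighted by the priors over the 4 (poppy-seed meal, actual drug use) configurations:
  P(positive screen) = 0.06·0.693·0.688 + 0.43·0.693·0.312 + 0.33·0.307·0.688 + 0.6·0.307·0.312
        = 0.028607 + 0.092973 + 0.069701 + 0.057470 = 0.248751
The terms with actual drug use present sum to 0.150443, so
  P(actual drug use | positive screen) = 0.150443 / 0.248751 ≈ 0.605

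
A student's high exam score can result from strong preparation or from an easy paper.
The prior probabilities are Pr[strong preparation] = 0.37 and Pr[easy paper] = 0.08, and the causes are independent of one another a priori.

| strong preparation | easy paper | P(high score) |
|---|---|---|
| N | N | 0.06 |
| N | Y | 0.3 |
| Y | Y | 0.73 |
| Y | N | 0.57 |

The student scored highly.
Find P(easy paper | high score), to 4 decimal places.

P(easy paper | high score) ≈ 0.1383

For the numerator, keep only easy paper=true terms: 0.015120 + 0.021608 = 0.036728
Denominator P(high score): 0.06·0.63·0.92 + 0.3·0.63·0.08 + 0.57·0.37·0.92 + 0.73·0.37·0.08 = 0.265532
Posterior = 0.036728 / 0.265532 ≈ 0.1383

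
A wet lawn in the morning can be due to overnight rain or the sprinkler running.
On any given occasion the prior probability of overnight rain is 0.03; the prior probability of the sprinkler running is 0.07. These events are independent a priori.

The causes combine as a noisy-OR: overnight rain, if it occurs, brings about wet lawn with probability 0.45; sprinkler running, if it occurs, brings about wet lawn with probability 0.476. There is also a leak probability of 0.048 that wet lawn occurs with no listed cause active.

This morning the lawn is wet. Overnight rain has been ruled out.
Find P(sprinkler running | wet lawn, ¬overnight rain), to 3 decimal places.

P(sprinkler running | wet lawn, ¬overnight rain) ≈ 0.440

Under noisy-OR, P(wet lawn | causes) = 1 − (1−0.048)·∏(1−qᵢ) over the active causes.
Numerator (weight on configurations with sprinkler running): 0.501152×0.07 = 0.035081
Normalizer over all consistent configurations: 0.048×0.93 + 0.501152×0.07 = 0.079721
Posterior = 0.035081 / 0.079721 ≈ 0.440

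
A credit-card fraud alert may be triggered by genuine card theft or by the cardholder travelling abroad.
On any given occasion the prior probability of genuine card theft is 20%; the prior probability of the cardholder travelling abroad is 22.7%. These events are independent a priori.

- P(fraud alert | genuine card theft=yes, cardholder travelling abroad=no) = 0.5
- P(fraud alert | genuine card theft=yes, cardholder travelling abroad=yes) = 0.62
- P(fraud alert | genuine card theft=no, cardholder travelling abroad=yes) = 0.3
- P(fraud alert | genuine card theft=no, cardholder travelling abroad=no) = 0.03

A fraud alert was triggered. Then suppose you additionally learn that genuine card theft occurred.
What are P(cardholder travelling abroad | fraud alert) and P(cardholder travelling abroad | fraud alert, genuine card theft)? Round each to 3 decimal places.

P(cardholder travelling abroad | fraud alert) ≈ 0.463; P(cardholder travelling abroad | fraud alert, genuine card theft) ≈ 0.267

P(fraud alert) = 0.03*0.8*0.773 + 0.3*0.8*0.227 + 0.5*0.2*0.773 + 0.62*0.2*0.227 = 0.018552 + 0.054480 + 0.077300 + 0.028148 = 0.178480
Of this, 0.082628 comes from 0.054480 + 0.028148 (the cardholder travelling abroad=true cases).
So P(cardholder travelling abroad | fraud alert) = 0.082628/0.178480 ≈ 0.463.

Now also conditioning on genuine card theft=true:
For the numerator, keep only cardholder travelling abroad=true terms: 0.62×0.227 = 0.140740
Normalizer over all consistent configurations: 0.5×0.773 + 0.62×0.227 = 0.527240
Posterior = 0.140740 / 0.527240 ≈ 0.267
The drop from 0.463 to 0.267 is the explaining-away (discounting) effect.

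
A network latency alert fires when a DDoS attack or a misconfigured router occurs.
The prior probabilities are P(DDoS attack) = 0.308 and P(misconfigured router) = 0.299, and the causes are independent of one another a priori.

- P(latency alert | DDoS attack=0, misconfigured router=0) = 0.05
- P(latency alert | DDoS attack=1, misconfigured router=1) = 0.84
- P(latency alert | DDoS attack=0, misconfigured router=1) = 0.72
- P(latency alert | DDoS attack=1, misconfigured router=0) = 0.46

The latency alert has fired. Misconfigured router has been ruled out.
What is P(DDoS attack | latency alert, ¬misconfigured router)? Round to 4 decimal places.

P(DDoS attack | latency alert, ¬misconfigured router) ≈ 0.8037

For the numerator, keep only DDoS attack=true terms: 0.46·0.308 = 0.141680
The normalizing constant is 0.05·0.692 + 0.46·0.308 = 0.176280
Posterior = 0.141680 / 0.176280 ≈ 0.8037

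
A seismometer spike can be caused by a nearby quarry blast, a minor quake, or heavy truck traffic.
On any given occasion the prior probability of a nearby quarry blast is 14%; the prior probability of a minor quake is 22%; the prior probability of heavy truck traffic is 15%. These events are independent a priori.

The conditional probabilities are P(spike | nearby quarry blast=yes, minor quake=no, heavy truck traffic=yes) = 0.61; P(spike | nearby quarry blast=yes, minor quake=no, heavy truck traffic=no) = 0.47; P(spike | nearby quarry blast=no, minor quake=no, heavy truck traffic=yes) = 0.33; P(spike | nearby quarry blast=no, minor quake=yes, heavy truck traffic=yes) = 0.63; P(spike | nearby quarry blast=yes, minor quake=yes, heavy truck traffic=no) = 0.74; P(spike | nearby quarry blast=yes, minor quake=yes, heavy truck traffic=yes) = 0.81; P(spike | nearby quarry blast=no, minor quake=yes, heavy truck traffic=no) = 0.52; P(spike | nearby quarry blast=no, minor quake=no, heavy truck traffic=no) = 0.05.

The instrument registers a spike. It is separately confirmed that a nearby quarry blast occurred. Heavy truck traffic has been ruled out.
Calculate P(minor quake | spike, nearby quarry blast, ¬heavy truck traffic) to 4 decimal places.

Weight on minor quake=true, given the evidence: 0.74·0.22 = 0.162800
Denominator P(spike | nearby quarry blast, ¬heavy truck traffic): 0.47·0.78 + 0.74·0.22 = 0.529400
Posterior = 0.162800 / 0.529400 ≈ 0.3075

P(minor quake | spike, nearby quarry blast, ¬heavy truck traffic) ≈ 0.3075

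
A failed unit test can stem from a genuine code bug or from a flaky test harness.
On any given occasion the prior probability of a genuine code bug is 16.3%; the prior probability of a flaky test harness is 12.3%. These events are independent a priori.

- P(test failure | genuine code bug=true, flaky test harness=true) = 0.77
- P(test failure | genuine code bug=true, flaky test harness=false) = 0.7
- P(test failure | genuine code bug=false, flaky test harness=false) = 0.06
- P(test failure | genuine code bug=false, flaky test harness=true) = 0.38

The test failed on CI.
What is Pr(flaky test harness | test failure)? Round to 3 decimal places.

P(test failure) = 0.06·0.837·0.877 + 0.38·0.837·0.123 + 0.7·0.163·0.877 + 0.77·0.163·0.123 = 0.044043 + 0.039121 + 0.100066 + 0.015438 = 0.198668
Restricting to configurations with flaky test harness present: 0.039121 + 0.015438 = 0.054559.
P(flaky test harness | test failure) = 0.054559 / 0.198668 ≈ 0.275

Pr(flaky test harness | test failure) ≈ 0.275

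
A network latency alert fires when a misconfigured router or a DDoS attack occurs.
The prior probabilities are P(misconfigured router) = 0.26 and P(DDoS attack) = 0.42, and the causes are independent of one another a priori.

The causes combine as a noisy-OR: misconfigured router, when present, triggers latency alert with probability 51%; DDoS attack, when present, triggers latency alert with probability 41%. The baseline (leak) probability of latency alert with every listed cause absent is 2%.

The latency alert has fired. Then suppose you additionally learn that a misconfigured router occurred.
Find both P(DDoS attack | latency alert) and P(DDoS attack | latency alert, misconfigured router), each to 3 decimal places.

Under noisy-OR, P(latency alert | causes) = 1 − (1−0.02)·∏(1−qᵢ) over the active causes.
P(latency alert) = 0.02*0.74*0.58 + 0.4218*0.74*0.42 + 0.5198*0.26*0.58 + 0.716682*0.26*0.42 = 0.008584 + 0.131095 + 0.078386 + 0.078262 = 0.296327
Of this, 0.209357 comes from 0.131095 + 0.078262 (the DDoS attack=true cases).
Hence the posterior is 0.209357/0.296327 ≈ 0.707.

Now condition on the additional information:
Enumerate both values of DDoS attack and weight by the priors:
  P(latency alert | misconfigured router) = 0.5198*0.58 + 0.716682*0.42
        = 0.301484 + 0.301006 = 0.602490
The terms with DDoS attack present sum to 0.301006, so
  P(DDoS attack | latency alert, misconfigured router) = 0.301006 / 0.602490 ≈ 0.500
The drop from 0.707 to 0.500 is the explaining-away (discounting) effect.

P(DDoS attack | latency alert) ≈ 0.707; P(DDoS attack | latency alert, misconfigured router) ≈ 0.500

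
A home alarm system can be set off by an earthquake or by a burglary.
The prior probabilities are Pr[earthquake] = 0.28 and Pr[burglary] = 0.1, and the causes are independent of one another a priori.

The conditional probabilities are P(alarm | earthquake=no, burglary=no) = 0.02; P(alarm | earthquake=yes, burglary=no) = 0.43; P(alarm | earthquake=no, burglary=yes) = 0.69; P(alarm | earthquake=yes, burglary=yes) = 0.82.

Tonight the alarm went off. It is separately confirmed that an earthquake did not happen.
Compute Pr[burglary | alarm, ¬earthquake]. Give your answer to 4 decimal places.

Pr[burglary | alarm, ¬earthquake] ≈ 0.7931

Enumerate both values of burglary and weight by the priors:
  P(alarm | ¬earthquake) = 0.02×0.9 + 0.69×0.1
        = 0.018000 + 0.069000 = 0.087000
The terms with burglary present sum to 0.069000, so
  P(burglary | alarm, ¬earthquake) = 0.069000 / 0.087000 ≈ 0.7931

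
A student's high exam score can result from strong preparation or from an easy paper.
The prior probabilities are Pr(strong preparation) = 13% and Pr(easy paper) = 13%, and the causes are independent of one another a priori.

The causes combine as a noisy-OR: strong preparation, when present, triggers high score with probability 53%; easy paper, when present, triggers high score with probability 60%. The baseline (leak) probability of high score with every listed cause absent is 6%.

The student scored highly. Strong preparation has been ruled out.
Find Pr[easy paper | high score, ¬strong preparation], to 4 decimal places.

Pr[easy paper | high score, ¬strong preparation] ≈ 0.6085

Under noisy-OR, P(high score | causes) = 1 − (1−0.06)·∏(1−qᵢ) over the active causes.
By total probability over both values of easy paper:
  P(high score | ¬strong preparation) = 0.06×0.87 + 0.624×0.13
        = 0.052200 + 0.081120 = 0.133320
Keeping only the easy paper-present terms gives 0.081120, so
  P(easy paper | high score, ¬strong preparation) = 0.081120 / 0.133320 ≈ 0.6085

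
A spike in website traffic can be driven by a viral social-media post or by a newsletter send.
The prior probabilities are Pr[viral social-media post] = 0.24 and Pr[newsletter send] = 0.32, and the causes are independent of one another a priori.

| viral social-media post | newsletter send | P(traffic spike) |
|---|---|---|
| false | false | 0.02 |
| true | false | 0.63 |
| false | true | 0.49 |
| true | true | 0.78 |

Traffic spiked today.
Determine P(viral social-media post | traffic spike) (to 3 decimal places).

P(viral social-media post | traffic spike) ≈ 0.557

For the numerator, keep only viral social-media post=true terms: 0.102816 + 0.059904 = 0.162720
Denominator P(traffic spike): 0.02×0.76×0.68 + 0.49×0.76×0.32 + 0.63×0.24×0.68 + 0.78×0.24×0.32 = 0.292224
P(viral social-media post | traffic spike) = 0.162720/0.292224 ≈ 0.557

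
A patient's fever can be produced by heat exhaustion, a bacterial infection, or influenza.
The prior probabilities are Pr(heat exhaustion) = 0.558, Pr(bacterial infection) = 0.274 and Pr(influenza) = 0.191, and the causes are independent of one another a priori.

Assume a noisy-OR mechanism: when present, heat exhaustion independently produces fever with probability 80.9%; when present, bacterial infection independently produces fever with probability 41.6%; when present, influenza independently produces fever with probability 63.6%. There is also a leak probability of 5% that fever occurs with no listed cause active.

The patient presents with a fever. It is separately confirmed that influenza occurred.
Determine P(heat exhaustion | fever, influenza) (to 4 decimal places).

Under noisy-OR, P(fever | causes) = 1 − (1−0.05)·∏(1−qᵢ) over the active causes.
P(fever | influenza) = 0.6542·0.442·0.726 + 0.798053·0.442·0.274 + 0.933952·0.558·0.726 + 0.961428·0.558·0.274 = 0.209928 + 0.096651 + 0.378351 + 0.146995 = 0.831925
Of this, 0.525346 comes from 0.378351 + 0.146995 (the heat exhaustion=true cases).
Hence the posterior is 0.525346/0.831925 ≈ 0.6315.

P(heat exhaustion | fever, influenza) ≈ 0.6315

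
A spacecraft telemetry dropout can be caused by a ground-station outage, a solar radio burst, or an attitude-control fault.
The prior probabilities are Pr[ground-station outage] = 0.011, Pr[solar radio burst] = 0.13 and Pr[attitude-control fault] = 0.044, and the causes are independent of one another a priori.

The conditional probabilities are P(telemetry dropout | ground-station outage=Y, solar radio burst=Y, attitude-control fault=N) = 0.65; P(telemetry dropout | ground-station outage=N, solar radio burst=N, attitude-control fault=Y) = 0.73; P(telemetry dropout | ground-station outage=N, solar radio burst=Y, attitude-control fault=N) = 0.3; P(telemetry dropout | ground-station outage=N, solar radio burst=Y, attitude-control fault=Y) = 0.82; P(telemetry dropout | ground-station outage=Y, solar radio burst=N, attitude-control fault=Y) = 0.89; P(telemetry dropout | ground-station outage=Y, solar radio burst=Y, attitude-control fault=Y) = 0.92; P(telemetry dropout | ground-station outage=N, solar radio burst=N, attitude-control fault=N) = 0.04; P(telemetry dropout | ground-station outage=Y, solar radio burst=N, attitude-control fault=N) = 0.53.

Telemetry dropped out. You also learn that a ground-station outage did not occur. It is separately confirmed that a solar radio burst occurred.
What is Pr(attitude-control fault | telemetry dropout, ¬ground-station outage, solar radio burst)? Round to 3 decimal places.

By total probability over both values of attitude-control fault:
  P(telemetry dropout | ¬ground-station outage, solar radio burst) = 0.3*0.956 + 0.82*0.044
        = 0.286800 + 0.036080 = 0.322880
Configurations with attitude-control fault contribute 0.036080, so
  P(attitude-control fault | telemetry dropout, ¬ground-station outage, solar radio burst) = 0.036080 / 0.322880 ≈ 0.112

Pr(attitude-control fault | telemetry dropout, ¬ground-station outage, solar radio burst) ≈ 0.112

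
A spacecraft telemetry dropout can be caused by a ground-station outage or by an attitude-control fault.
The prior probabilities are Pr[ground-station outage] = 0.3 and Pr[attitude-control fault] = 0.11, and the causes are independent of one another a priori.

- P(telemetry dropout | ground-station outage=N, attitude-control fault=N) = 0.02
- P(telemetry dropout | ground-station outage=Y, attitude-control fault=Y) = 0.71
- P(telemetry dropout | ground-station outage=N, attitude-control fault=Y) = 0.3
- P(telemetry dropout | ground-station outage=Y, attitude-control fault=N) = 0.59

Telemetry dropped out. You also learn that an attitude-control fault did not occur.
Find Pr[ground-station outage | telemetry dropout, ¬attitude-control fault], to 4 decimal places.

Pr[ground-station outage | telemetry dropout, ¬attitude-control fault] ≈ 0.9267

For the numerator, keep only ground-station outage=true terms: 0.59*0.3 = 0.177000
Denominator P(telemetry dropout | ¬attitude-control fault): 0.02*0.7 + 0.59*0.3 = 0.191000
Posterior = 0.177000 / 0.191000 ≈ 0.9267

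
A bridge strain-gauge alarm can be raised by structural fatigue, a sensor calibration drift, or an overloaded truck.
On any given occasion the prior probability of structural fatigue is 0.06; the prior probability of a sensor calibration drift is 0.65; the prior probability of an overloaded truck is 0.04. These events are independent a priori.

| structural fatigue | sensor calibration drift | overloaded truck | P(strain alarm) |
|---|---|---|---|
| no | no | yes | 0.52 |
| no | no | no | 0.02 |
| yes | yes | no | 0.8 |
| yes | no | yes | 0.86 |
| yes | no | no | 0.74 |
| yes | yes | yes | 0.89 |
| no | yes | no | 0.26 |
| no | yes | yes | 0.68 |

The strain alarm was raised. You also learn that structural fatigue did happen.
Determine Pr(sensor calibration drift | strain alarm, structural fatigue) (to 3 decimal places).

Pr(sensor calibration drift | strain alarm, structural fatigue) ≈ 0.667

P(strain alarm | structural fatigue) = 0.74·0.35·0.96 + 0.86·0.35·0.04 + 0.8·0.65·0.96 + 0.89·0.65·0.04 = 0.248640 + 0.012040 + 0.499200 + 0.023140 = 0.783020
Restricting to configurations with sensor calibration drift present: 0.499200 + 0.023140 = 0.522340.
P(sensor calibration drift | strain alarm, structural fatigue) = 0.522340 / 0.783020 ≈ 0.667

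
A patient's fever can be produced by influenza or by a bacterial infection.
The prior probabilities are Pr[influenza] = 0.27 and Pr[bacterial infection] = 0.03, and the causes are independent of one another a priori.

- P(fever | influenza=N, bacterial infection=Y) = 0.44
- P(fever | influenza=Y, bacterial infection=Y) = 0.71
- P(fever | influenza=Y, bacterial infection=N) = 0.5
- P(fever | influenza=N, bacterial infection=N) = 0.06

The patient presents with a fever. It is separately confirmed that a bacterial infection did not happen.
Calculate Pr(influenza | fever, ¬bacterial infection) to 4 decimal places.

Pr(influenza | fever, ¬bacterial infection) ≈ 0.7550

Sum P(fever|·) weighted by the priors over both values of influenza:
  P(fever | ¬bacterial infection) = 0.06×0.73 + 0.5×0.27
        = 0.043800 + 0.135000 = 0.178800
Configurations with influenza contribute 0.135000, so
  P(influenza | fever, ¬bacterial infection) = 0.135000 / 0.178800 ≈ 0.7550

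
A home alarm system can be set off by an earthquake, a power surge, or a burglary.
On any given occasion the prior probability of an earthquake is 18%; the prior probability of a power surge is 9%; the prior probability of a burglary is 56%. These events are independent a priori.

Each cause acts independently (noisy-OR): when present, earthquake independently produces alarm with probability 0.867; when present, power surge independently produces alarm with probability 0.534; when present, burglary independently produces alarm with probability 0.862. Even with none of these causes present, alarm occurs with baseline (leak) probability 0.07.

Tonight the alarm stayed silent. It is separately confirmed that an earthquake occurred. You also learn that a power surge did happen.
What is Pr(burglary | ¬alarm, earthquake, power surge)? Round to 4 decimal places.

Under noisy-OR, P(alarm | causes) = 1 − (1−0.07)·∏(1−qᵢ) over the active causes.
P(¬alarm | earthquake, power surge) = 0.05764·0.44 + 0.007954·0.56 = 0.025362 + 0.004454 = 0.029816
Restricting to configurations with burglary present: 0.007954·0.56 = 0.004454.
Hence the posterior is 0.004454/0.029816 ≈ 0.1494.

Pr(burglary | ¬alarm, earthquake, power surge) ≈ 0.1494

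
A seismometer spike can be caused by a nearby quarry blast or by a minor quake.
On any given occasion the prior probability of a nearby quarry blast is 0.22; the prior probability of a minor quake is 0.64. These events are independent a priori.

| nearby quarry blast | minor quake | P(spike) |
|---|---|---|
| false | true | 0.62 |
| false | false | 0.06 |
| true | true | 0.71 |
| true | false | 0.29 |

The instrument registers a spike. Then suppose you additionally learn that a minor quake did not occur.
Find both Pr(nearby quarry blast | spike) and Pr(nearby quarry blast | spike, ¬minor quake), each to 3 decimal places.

Pr(nearby quarry blast | spike) ≈ 0.274; Pr(nearby quarry blast | spike, ¬minor quake) ≈ 0.577

Numerator (weight on configurations with nearby quarry blast): 0.022968 + 0.099968 = 0.122936
Normalizer over all consistent configurations: 0.06×0.78×0.36 + 0.62×0.78×0.64 + 0.29×0.22×0.36 + 0.71×0.22×0.64 = 0.449288
Posterior = 0.122936 / 0.449288 ≈ 0.274

With the extra evidence:
P(spike | ¬minor quake) = 0.06*0.78 + 0.29*0.22 = 0.046800 + 0.063800 = 0.110600
Of this, 0.063800 comes from 0.29*0.22 (the nearby quarry blast=true cases).
Hence the posterior is 0.063800/0.110600 ≈ 0.577.
Ruling out minor quake raises the posterior on nearby quarry blast — the flip side of explaining away.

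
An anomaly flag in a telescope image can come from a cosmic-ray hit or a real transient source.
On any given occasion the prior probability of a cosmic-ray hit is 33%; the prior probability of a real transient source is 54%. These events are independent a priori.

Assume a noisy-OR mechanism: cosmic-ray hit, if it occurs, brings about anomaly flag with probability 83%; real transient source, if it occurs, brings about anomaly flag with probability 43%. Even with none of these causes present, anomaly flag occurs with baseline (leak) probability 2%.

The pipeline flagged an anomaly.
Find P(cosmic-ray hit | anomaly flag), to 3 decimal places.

P(cosmic-ray hit | anomaly flag) ≈ 0.634

Under noisy-OR, P(anomaly flag | causes) = 1 − (1−0.02)·∏(1−qᵢ) over the active causes.
P(anomaly flag) = 0.02×0.67×0.46 + 0.4414×0.67×0.54 + 0.8334×0.33×0.46 + 0.905038×0.33×0.54 = 0.006164 + 0.159699 + 0.126510 + 0.161278 = 0.453651
Of this, 0.287788 comes from 0.126510 + 0.161278 (the cosmic-ray hit=true cases).
P(cosmic-ray hit | anomaly flag) = 0.287788 / 0.453651 ≈ 0.634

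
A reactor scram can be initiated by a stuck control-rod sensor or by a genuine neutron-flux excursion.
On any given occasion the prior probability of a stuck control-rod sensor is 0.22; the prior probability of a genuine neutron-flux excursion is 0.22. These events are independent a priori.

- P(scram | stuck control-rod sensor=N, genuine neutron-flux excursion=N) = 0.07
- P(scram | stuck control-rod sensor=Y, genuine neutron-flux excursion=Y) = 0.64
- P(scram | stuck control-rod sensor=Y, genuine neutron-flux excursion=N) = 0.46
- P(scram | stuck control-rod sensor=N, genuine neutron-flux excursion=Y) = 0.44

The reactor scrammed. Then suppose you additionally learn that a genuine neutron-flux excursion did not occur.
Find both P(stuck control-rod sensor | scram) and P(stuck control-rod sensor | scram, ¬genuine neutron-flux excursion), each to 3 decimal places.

P(scram) = 0.07×0.78×0.78 + 0.44×0.78×0.22 + 0.46×0.22×0.78 + 0.64×0.22×0.22 = 0.042588 + 0.075504 + 0.078936 + 0.030976 = 0.228004
Of this, 0.109912 comes from 0.078936 + 0.030976 (the stuck control-rod sensor=true cases).
So P(stuck control-rod sensor | scram) = 0.109912/0.228004 ≈ 0.482.

Now condition on the additional information:
P(scram | ¬genuine neutron-flux excursion) = 0.07·0.78 + 0.46·0.22 = 0.054600 + 0.101200 = 0.155800
The stuck control-rod sensor-present share is 0.46·0.22 = 0.101200.
So P(stuck control-rod sensor | scram, ¬genuine neutron-flux excursion) = 0.101200/0.155800 ≈ 0.650.
Ruling out genuine neutron-flux excursion raises the posterior on stuck control-rod sensor — the flip side of explaining away.

P(stuck control-rod sensor | scram) ≈ 0.482; P(stuck control-rod sensor | scram, ¬genuine neutron-flux excursion) ≈ 0.650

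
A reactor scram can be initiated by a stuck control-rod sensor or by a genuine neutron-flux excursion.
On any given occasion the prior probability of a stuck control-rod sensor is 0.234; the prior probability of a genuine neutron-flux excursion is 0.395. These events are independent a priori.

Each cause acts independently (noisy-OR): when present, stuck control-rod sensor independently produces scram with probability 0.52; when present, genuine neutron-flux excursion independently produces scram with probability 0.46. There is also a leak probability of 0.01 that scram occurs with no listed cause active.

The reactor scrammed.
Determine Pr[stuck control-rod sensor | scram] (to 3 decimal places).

Pr[stuck control-rod sensor | scram] ≈ 0.496

Under noisy-OR, P(scram | causes) = 1 − (1−0.01)·∏(1−qᵢ) over the active causes.
Weight on stuck control-rod sensor=true, given the evidence: 0.074296 + 0.068712 = 0.143008
Normalizer over all consistent configurations: 0.01·0.766·0.605 + 0.4654·0.766·0.395 + 0.5248·0.234·0.605 + 0.743392·0.234·0.395 = 0.288458
P(stuck control-rod sensor | scram) = 0.143008/0.288458 ≈ 0.496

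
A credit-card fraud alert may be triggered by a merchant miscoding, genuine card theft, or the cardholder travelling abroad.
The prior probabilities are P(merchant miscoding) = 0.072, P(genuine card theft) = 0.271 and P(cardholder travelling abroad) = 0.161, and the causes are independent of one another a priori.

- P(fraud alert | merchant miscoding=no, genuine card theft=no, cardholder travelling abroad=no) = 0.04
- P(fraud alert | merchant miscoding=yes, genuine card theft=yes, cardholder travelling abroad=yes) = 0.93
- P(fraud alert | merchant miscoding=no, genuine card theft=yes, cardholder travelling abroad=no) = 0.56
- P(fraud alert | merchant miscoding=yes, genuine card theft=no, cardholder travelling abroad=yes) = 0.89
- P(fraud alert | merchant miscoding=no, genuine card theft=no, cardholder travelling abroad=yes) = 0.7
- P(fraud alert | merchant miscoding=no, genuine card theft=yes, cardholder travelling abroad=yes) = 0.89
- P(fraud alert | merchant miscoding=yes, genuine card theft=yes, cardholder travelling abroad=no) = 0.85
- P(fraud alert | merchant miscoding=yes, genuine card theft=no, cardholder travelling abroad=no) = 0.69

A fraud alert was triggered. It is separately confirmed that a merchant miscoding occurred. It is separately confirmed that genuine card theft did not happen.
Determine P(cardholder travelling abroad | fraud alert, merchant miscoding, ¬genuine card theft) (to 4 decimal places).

P(fraud alert | merchant miscoding, ¬genuine card theft) = 0.69×0.839 + 0.89×0.161 = 0.578910 + 0.143290 = 0.722200
The cardholder travelling abroad-present share is 0.89×0.161 = 0.143290.
Hence the posterior is 0.143290/0.722200 ≈ 0.1984.

P(cardholder travelling abroad | fraud alert, merchant miscoding, ¬genuine card theft) ≈ 0.1984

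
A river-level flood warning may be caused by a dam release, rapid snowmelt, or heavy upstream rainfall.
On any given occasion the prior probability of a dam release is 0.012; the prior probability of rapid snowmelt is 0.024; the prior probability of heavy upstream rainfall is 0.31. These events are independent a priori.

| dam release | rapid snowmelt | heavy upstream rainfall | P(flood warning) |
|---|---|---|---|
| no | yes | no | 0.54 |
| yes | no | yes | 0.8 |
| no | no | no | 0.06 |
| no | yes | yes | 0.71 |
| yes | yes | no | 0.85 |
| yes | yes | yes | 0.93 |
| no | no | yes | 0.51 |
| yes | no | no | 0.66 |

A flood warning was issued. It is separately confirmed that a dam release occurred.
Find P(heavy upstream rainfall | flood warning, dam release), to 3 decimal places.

P(flood warning | dam release) = 0.66·0.976·0.69 + 0.8·0.976·0.31 + 0.85·0.024·0.69 + 0.93·0.024·0.31 = 0.444470 + 0.242048 + 0.014076 + 0.006919 = 0.707513
Restricting to configurations with heavy upstream rainfall present: 0.242048 + 0.006919 = 0.248967.
Hence the posterior is 0.248967/0.707513 ≈ 0.352.

P(heavy upstream rainfall | flood warning, dam release) ≈ 0.352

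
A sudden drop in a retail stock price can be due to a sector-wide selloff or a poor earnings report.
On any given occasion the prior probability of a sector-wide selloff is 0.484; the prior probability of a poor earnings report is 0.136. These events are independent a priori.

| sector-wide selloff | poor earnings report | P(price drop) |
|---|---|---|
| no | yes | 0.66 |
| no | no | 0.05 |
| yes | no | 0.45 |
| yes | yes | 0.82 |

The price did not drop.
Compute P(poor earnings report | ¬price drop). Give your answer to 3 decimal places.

By total probability over the 4 (sector-wide selloff, poor earnings report) configurations:
  P(¬price drop) = 0.95*0.516*0.864 + 0.34*0.516*0.136 + 0.55*0.484*0.864 + 0.18*0.484*0.136
        = 0.423533 + 0.023860 + 0.229997 + 0.011848 = 0.689238
Configurations with poor earnings report contribute 0.035708, so
  P(poor earnings report | ¬price drop) = 0.035708 / 0.689238 ≈ 0.052

P(poor earnings report | ¬price drop) ≈ 0.052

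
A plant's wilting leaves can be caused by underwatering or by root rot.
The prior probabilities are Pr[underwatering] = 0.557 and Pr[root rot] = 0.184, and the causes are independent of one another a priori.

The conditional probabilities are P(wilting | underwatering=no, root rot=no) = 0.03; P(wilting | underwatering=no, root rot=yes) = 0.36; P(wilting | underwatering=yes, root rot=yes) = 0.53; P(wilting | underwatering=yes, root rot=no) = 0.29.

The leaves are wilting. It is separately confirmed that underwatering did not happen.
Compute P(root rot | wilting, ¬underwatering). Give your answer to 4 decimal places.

P(root rot | wilting, ¬underwatering) ≈ 0.7302

Sum P(wilting|·) weighted by the priors over both values of root rot:
  P(wilting | ¬underwatering) = 0.03·0.816 + 0.36·0.184
        = 0.024480 + 0.066240 = 0.090720
Configurations with root rot contribute 0.066240, so
  P(root rot | wilting, ¬underwatering) = 0.066240 / 0.090720 ≈ 0.7302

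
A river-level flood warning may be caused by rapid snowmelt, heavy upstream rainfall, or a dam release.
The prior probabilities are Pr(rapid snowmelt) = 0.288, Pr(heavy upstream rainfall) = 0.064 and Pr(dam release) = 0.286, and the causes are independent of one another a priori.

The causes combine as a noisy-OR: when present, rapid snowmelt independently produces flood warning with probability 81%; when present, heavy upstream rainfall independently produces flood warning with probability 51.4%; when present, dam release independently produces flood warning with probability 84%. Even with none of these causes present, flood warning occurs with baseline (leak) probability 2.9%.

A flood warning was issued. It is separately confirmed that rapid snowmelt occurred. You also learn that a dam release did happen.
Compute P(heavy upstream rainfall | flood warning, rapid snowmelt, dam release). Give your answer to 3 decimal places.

P(heavy upstream rainfall | flood warning, rapid snowmelt, dam release) ≈ 0.065

Under noisy-OR, P(flood warning | causes) = 1 − (1−0.029)·∏(1−qᵢ) over the active causes.
By total probability over both values of heavy upstream rainfall:
  P(flood warning | rapid snowmelt, dam release) = 0.970482×0.936 + 0.985654×0.064
        = 0.908371 + 0.063082 = 0.971453
Configurations with heavy upstream rainfall contribute 0.063082, so
  P(heavy upstream rainfall | flood warning, rapid snowmelt, dam release) = 0.063082 / 0.971453 ≈ 0.065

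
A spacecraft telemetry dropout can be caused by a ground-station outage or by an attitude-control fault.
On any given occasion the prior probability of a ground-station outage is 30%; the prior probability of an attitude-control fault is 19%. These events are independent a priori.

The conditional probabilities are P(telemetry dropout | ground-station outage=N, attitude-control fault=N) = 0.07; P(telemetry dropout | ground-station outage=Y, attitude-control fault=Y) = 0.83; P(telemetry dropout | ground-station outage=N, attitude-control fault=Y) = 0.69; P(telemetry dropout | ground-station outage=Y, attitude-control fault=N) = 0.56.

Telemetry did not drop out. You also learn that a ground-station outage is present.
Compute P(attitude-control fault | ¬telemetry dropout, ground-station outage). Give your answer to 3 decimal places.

P(attitude-control fault | ¬telemetry dropout, ground-station outage) ≈ 0.083

Sum P(¬telemetry dropout|·) weighted by the priors over both values of attitude-control fault:
  P(¬telemetry dropout | ground-station outage) = 0.44·0.81 + 0.17·0.19
        = 0.356400 + 0.032300 = 0.388700
The terms with attitude-control fault present sum to 0.032300, so
  P(attitude-control fault | ¬telemetry dropout, ground-station outage) = 0.032300 / 0.388700 ≈ 0.083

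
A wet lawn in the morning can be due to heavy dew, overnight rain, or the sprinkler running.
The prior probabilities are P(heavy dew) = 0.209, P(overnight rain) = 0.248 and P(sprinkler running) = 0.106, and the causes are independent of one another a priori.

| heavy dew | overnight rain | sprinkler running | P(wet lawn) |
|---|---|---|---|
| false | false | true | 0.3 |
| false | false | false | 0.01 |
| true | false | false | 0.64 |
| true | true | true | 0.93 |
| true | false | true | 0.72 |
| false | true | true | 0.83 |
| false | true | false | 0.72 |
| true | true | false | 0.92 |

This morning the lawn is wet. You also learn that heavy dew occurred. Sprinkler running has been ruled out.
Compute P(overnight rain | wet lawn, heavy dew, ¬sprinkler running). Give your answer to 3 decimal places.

P(overnight rain | wet lawn, heavy dew, ¬sprinkler running) ≈ 0.322

Numerator (weight on configurations with overnight rain): 0.92*0.248 = 0.228160
Denominator P(wet lawn | heavy dew, ¬sprinkler running): 0.64*0.752 + 0.92*0.248 = 0.709440
Posterior = 0.228160 / 0.709440 ≈ 0.322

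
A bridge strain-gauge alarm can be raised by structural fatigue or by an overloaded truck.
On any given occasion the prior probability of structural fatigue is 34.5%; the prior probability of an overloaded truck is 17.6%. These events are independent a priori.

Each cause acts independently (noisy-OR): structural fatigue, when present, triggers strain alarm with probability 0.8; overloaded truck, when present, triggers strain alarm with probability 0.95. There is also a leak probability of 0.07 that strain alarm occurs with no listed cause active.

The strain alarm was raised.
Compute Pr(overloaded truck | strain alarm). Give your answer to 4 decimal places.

Pr(overloaded truck | strain alarm) ≈ 0.3872

Under noisy-OR, P(strain alarm | causes) = 1 − (1−0.07)·∏(1−qᵢ) over the active causes.
Sum P(strain alarm|·) weighted by the priors over the 4 (structural fatigue, overloaded truck) configurations:
  P(strain alarm) = 0.07*0.655*0.824 + 0.9535*0.655*0.176 + 0.814*0.345*0.824 + 0.9907*0.345*0.176
        = 0.037780 + 0.109919 + 0.231404 + 0.060155 = 0.439258
Keeping only the overloaded truck-present terms gives 0.170074, so
  P(overloaded truck | strain alarm) = 0.170074 / 0.439258 ≈ 0.3872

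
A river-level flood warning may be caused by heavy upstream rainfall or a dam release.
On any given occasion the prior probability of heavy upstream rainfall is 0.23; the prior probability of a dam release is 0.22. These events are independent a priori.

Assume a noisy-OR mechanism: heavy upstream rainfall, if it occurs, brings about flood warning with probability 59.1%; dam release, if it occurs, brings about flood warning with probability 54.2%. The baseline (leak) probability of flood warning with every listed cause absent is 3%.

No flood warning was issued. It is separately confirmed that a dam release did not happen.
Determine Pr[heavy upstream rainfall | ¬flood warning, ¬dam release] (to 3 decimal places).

Under noisy-OR, P(flood warning | causes) = 1 − (1−0.03)·∏(1−qᵢ) over the active causes.
Enumerate both values of heavy upstream rainfall and weight by the priors:
  P(¬flood warning | ¬dam release) = 0.97·0.77 + 0.39673·0.23
        = 0.746900 + 0.091248 = 0.838148
Keeping only the heavy upstream rainfall-present terms gives 0.091248, so
  P(heavy upstream rainfall | ¬flood warning, ¬dam release) = 0.091248 / 0.838148 ≈ 0.109

Pr[heavy upstream rainfall | ¬flood warning, ¬dam release] ≈ 0.109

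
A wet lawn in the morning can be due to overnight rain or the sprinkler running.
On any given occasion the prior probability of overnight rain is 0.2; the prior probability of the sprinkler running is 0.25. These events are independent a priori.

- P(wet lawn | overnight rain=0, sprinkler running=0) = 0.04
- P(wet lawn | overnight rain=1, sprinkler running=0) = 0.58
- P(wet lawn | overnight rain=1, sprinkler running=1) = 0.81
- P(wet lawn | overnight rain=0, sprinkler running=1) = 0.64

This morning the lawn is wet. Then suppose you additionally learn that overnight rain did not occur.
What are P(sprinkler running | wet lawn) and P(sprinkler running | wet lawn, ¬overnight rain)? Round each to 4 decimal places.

For the numerator, keep only sprinkler running=true terms: 0.128000 + 0.040500 = 0.168500
The normalizing constant is 0.04·0.8·0.75 + 0.64·0.8·0.25 + 0.58·0.2·0.75 + 0.81·0.2·0.25 = 0.279500
P(sprinkler running | wet lawn) = 0.168500/0.279500 ≈ 0.6029

With the extra evidence:
Weight on sprinkler running=true, given the evidence: 0.64×0.25 = 0.160000
Normalizer over all consistent configurations: 0.04×0.75 + 0.64×0.25 = 0.190000
Posterior = 0.160000 / 0.190000 ≈ 0.8421
Ruling out overnight rain raises the posterior on sprinkler running — the flip side of explaining away.

P(sprinkler running | wet lawn) ≈ 0.6029; P(sprinkler running | wet lawn, ¬overnight rain) ≈ 0.8421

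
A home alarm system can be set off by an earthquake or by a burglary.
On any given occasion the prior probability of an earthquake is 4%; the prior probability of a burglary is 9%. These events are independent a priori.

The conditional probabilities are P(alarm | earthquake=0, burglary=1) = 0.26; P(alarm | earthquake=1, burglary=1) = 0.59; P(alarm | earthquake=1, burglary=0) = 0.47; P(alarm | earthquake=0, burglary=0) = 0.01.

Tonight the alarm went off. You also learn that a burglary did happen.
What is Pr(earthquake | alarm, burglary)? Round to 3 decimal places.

Pr(earthquake | alarm, burglary) ≈ 0.086

By total probability over both values of earthquake:
  P(alarm | burglary) = 0.26×0.96 + 0.59×0.04
        = 0.249600 + 0.023600 = 0.273200
The terms with earthquake present sum to 0.023600, so
  P(earthquake | alarm, burglary) = 0.023600 / 0.273200 ≈ 0.086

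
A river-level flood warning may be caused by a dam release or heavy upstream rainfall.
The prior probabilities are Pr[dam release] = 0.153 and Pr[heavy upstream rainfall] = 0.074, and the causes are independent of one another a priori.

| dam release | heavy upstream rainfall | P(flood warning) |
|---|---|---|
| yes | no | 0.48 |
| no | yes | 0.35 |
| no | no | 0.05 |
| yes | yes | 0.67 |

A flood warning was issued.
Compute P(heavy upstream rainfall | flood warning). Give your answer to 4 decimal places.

P(flood warning) = 0.05×0.847×0.926 + 0.35×0.847×0.074 + 0.48×0.153×0.926 + 0.67×0.153×0.074 = 0.039216 + 0.021937 + 0.068005 + 0.007586 = 0.136744
Restricting to configurations with heavy upstream rainfall present: 0.021937 + 0.007586 = 0.029523.
Hence the posterior is 0.029523/0.136744 ≈ 0.2159.

P(heavy upstream rainfall | flood warning) ≈ 0.2159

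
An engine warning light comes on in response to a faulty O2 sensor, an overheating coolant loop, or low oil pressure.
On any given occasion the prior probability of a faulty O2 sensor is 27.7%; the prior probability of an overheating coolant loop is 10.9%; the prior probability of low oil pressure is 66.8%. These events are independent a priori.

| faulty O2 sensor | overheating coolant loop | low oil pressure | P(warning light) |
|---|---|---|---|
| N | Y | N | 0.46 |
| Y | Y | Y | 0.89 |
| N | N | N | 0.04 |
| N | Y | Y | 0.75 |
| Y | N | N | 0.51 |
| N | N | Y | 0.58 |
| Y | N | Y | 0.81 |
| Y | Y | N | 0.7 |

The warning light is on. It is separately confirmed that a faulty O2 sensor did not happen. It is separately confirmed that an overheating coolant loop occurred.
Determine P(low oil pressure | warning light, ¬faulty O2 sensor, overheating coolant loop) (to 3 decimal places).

P(low oil pressure | warning light, ¬faulty O2 sensor, overheating coolant loop) ≈ 0.766

P(warning light | ¬faulty O2 sensor, overheating coolant loop) = 0.46×0.332 + 0.75×0.668 = 0.152720 + 0.501000 = 0.653720
Restricting to configurations with low oil pressure present: 0.75×0.668 = 0.501000.
So P(low oil pressure | warning light, ¬faulty O2 sensor, overheating coolant loop) = 0.501000/0.653720 ≈ 0.766.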